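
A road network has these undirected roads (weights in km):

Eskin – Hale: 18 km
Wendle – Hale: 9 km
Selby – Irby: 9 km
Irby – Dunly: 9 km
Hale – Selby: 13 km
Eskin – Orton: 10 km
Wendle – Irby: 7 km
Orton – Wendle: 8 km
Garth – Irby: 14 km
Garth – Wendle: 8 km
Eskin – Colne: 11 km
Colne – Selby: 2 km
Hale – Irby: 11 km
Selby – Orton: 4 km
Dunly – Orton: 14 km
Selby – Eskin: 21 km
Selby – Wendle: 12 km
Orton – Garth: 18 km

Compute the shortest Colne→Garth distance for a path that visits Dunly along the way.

Shortest Colne→Dunly: Colne → Selby → Orton → Dunly = 20
Best Dunly to Garth: Dunly → Irby → Garth costing 23
Total via Dunly: 20 + 23 = 43 km.

43 km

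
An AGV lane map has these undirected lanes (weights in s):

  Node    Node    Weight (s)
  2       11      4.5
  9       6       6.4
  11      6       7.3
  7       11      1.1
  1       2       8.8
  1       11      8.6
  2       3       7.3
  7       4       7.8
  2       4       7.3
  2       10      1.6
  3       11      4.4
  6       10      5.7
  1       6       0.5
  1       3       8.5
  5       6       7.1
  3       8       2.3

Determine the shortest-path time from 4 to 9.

21 s

Candidate routes:
4 → 7 → 11 → 6 → 9: 7.8+1.1+7.3+6.4 = 22.6
4 → 2 → 10 → 6 → 9: 7.3+1.6+5.7+6.4 = 21
Cheapest is 4 → 2 → 10 → 6 → 9 at 21 s.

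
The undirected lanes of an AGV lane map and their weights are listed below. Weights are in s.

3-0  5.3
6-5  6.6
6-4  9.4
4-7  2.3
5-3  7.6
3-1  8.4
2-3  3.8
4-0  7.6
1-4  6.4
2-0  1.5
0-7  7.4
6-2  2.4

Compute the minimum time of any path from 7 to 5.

17.9 s

Compare a few routes:
7–0–2–6–5: 7.4+1.5+2.4+6.6 = 17.9
7–4–6–5: 2.3+9.4+6.6 = 18.3
The minimum is 17.9 s via 7–0–2–6–5.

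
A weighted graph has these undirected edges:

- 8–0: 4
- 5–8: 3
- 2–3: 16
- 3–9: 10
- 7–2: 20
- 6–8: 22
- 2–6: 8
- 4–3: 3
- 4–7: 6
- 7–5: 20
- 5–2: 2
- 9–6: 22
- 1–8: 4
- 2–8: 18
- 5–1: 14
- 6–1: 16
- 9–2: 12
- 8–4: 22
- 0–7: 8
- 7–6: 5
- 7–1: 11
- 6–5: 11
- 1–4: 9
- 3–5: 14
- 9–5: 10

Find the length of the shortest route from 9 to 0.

Shortest distances from 9:
9: 0
3: 10  (via 9)
5: 10  (via 9)
2: 12  (via 9)
4: 13  (via 3)
8: 13  (via 5)
0: 17  (via 8)
Shortest route: 9–5–8–0 = 17.

17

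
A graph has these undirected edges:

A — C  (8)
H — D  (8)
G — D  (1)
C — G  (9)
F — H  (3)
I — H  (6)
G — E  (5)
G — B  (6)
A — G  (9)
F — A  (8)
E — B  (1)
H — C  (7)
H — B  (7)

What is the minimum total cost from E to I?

14

Settle nodes by increasing distance from E:
E: 0
B: 1  (via E)
G: 5  (via E)
D: 6  (via G)
H: 8  (via B)
F: 11  (via H)
A: 14  (via G)
C: 14  (via G)
I: 14  (via H)
Shortest route: E–B–H–I = 14.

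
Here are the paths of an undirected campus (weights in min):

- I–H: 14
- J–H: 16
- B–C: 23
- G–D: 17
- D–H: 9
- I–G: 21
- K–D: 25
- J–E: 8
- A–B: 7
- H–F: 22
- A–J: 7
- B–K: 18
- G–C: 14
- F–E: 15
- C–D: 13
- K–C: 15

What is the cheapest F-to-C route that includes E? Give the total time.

60 min

Best F to E: F → E costing 15
Shortest E→C: E → J → A → B → C = 45
Total via E: 15 + 45 = 60 min.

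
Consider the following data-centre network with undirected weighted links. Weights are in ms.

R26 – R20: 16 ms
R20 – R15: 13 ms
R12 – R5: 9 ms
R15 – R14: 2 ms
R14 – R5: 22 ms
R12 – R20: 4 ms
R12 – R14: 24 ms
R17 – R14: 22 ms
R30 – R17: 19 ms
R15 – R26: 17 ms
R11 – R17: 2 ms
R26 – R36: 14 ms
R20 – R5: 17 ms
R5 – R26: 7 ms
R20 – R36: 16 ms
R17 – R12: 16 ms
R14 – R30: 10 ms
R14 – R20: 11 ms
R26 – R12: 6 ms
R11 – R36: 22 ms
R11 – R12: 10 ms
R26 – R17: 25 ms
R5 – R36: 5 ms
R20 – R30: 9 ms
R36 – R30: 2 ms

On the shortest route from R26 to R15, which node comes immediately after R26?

Enumerating some paths:
R26 - R15: 17 = 17
R26 - R12 - R20 - R15: 6+4+13 = 23
Cheapest is R26 - R15 at 17 ms.
So from R26 the first move is to R15.

R15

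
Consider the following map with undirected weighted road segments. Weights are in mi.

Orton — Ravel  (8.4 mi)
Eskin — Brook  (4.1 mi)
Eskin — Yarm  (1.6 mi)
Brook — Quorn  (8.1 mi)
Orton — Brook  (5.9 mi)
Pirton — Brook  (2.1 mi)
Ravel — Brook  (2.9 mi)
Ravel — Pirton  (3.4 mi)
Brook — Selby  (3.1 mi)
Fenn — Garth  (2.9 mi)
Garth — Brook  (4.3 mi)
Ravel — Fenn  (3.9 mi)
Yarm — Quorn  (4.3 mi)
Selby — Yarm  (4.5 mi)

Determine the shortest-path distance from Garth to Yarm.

Running Dijkstra from Garth:
Garth: 0
Fenn: 2.9  (via Garth)
Brook: 4.3  (via Garth)
Pirton: 6.4  (via Brook)
Ravel: 6.8  (via Fenn)
Selby: 7.4  (via Brook)
Eskin: 8.4  (via Brook)
Yarm: 10  (via Eskin)
Shortest route: Garth → Brook → Eskin → Yarm = 10 mi.

10 mi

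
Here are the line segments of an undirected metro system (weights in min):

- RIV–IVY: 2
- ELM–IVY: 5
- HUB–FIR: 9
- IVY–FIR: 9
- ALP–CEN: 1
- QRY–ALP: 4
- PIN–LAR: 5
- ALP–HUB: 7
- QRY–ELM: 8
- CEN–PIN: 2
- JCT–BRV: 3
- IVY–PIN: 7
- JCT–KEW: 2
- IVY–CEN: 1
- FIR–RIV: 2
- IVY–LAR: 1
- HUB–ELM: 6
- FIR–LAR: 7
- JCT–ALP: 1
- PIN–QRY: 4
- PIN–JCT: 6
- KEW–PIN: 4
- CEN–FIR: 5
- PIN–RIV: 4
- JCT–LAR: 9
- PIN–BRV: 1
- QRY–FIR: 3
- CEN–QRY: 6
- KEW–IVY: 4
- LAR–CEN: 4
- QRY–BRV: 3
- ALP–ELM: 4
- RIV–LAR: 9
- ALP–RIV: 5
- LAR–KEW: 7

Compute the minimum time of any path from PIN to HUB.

10 min

Running Dijkstra from PIN:
PIN: 0
BRV: 1  (via PIN)
CEN: 2  (via PIN)
ALP: 3  (via CEN)
IVY: 3  (via CEN)
RIV: 4  (via PIN)
KEW: 4  (via PIN)
JCT: 4  (via BRV)
QRY: 4  (via PIN)
LAR: 4  (via IVY)
FIR: 6  (via RIV)
ELM: 7  (via ALP)
HUB: 10  (via ALP)
Shortest route: PIN → CEN → ALP → HUB = 10 min.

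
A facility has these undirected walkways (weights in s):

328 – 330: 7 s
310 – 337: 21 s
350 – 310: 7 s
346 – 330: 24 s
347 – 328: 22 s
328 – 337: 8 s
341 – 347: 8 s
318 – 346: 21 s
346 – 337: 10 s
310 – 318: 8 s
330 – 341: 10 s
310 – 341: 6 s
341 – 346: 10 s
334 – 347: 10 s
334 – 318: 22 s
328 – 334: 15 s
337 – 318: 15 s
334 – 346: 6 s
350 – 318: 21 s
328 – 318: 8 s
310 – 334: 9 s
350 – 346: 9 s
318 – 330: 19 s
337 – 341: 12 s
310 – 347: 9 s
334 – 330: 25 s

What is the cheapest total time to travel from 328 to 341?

Settle nodes by increasing distance from 328:
328: 0
330: 7  (via 328)
318: 8  (via 328)
337: 8  (via 328)
334: 15  (via 328)
310: 16  (via 318)
341: 17  (via 330)
Shortest route: 328–330–341 = 17 s.

17 s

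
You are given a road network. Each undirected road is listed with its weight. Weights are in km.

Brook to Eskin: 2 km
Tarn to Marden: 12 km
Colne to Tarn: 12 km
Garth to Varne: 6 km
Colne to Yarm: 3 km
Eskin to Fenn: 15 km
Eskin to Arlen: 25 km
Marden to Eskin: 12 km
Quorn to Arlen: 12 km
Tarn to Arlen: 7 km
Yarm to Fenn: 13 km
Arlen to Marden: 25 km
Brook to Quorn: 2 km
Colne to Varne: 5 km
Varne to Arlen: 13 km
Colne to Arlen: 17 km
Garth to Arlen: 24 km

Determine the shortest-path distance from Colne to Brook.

Compare a few routes:
Colne - Varne - Arlen - Quorn - Brook: 5+13+12+2 = 32
Colne - Arlen - Quorn - Brook: 17+12+2 = 31
Colne - Yarm - Fenn - Eskin - Brook: 3+13+15+2 = 33
The minimum is 31 km via Colne - Arlen - Quorn - Brook.

31 km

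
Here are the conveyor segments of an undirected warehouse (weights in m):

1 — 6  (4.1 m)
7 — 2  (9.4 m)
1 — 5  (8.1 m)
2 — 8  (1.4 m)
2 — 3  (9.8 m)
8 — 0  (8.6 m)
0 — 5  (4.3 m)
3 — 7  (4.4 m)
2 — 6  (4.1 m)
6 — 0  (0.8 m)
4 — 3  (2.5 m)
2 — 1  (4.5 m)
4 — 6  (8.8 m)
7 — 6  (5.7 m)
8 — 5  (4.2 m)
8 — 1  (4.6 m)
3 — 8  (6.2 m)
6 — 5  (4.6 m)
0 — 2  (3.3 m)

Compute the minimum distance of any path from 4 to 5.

Shortest distances from 4:
4: 0
3: 2.5  (via 4)
7: 6.9  (via 3)
8: 8.7  (via 3)
6: 8.8  (via 4)
0: 9.6  (via 6)
2: 10.1  (via 8)
1: 12.9  (via 6)
5: 12.9  (via 8)
Shortest route: 4–3–8–5 = 12.9 m.

12.9 m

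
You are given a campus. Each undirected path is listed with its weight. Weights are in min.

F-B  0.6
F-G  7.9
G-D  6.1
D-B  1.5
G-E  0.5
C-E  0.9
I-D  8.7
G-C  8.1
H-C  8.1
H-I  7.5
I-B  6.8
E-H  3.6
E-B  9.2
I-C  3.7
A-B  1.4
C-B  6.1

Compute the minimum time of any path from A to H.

Settle nodes by increasing distance from A:
A: 0
B: 1.4  (via A)
F: 2  (via B)
D: 2.9  (via B)
C: 7.5  (via B)
I: 8.2  (via B)
E: 8.4  (via C)
G: 8.9  (via E)
H: 12  (via E)
Shortest route: A → B → C → E → H = 12 min.

12 min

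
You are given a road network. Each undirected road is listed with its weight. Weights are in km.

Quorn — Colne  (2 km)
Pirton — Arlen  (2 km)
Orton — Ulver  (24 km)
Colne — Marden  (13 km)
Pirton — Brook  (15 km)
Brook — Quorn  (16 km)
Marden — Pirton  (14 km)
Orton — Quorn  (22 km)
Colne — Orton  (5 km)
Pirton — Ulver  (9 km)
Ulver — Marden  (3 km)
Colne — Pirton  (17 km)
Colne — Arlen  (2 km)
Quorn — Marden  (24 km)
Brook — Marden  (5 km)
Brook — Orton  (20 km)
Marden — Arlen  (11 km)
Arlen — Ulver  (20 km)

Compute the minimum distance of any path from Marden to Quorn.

15 km

Candidate routes:
Marden–Colne–Quorn: 13+2 = 15
Marden–Ulver–Pirton–Arlen–Colne–Quorn: 3+9+2+2+2 = 18
Marden–Pirton–Arlen–Colne–Quorn: 14+2+2+2 = 20
Marden–Brook–Quorn: 5+16 = 21
The minimum is 15 km via Marden–Colne–Quorn.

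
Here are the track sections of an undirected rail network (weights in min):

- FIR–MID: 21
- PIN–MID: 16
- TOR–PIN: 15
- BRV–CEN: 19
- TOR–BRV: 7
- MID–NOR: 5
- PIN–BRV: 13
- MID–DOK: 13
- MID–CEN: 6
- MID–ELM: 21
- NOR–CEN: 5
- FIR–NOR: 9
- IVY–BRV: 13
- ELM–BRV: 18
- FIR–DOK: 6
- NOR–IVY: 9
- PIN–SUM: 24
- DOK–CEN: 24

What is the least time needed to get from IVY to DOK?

Candidate routes:
IVY–NOR–MID–DOK: 9+5+13 = 27
IVY–NOR–FIR–DOK: 9+9+6 = 24
IVY–NOR–CEN–MID–DOK: 9+5+6+13 = 33
Cheapest is IVY–NOR–FIR–DOK at 24 min.

24 min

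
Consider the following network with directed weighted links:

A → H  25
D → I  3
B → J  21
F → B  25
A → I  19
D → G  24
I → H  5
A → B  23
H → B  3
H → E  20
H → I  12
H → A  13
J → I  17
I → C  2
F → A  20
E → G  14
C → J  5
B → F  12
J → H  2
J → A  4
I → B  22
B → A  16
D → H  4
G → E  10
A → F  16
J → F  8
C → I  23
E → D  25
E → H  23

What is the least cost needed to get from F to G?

Shortest distances from F:
F: 0
A: 20  (via F)
B: 25  (via F)
I: 39  (via A)
C: 41  (via I)
H: 44  (via I)
J: 46  (via B)
E: 64  (via H)
G: 78  (via E)
Shortest route: F–A–I–H–E–G = 78.

78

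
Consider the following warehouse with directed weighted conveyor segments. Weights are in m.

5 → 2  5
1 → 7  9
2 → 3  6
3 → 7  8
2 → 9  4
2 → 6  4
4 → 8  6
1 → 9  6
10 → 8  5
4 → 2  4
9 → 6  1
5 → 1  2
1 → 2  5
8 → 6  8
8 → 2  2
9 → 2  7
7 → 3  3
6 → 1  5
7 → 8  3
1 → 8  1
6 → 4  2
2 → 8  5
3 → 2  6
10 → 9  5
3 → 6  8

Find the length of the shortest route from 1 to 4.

9 m

Shortest distances from 1:
1: 0
8: 1  (via 1)
2: 3  (via 8)
9: 6  (via 1)
6: 7  (via 2)
3: 9  (via 2)
4: 9  (via 6)
Shortest route: 1–8–2–6–4 = 9 m.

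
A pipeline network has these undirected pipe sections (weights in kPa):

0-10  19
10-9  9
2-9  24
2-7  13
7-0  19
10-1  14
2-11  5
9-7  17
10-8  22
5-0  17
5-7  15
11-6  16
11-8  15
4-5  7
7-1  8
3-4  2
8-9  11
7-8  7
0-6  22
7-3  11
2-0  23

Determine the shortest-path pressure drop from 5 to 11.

33 kPa

Compare a few routes:
5 - 7 - 8 - 11: 15+7+15 = 37
5 - 7 - 2 - 11: 15+13+5 = 33
Cheapest is 5 - 7 - 2 - 11 at 33 kPa.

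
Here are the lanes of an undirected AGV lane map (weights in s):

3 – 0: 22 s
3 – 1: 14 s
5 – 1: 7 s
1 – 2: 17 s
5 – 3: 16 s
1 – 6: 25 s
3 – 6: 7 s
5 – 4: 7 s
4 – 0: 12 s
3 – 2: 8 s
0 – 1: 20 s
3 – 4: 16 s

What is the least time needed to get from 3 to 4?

16 s

Candidate routes:
3–5–4: 16+7 = 23
3–4: 16 = 16
3–1–5–4: 14+7+7 = 28
3–0–4: 22+12 = 34
The minimum is 16 s via 3–4.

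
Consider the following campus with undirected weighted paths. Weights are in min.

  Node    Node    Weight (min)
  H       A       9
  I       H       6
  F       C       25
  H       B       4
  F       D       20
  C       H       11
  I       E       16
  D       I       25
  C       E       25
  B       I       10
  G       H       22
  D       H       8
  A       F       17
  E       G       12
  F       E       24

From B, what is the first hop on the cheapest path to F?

Compare a few routes:
B - H - D - F: 4+8+20 = 32
B - H - A - F: 4+9+17 = 30
B - H - C - F: 4+11+25 = 40
Cheapest is B - H - A - F at 30 min.
So from B the first move is to H.

H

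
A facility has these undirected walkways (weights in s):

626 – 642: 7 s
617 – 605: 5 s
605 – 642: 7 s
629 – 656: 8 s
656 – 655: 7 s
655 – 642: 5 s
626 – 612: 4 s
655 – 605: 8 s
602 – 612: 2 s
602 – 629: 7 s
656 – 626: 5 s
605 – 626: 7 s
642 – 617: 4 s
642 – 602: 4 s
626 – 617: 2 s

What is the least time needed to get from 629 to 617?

Candidate routes:
629 → 602 → 642 → 617: 7+4+4 = 15
629 → 602 → 642 → 626 → 617: 7+4+7+2 = 20
Cheapest is 629 → 602 → 642 → 617 at 15 s.

15 s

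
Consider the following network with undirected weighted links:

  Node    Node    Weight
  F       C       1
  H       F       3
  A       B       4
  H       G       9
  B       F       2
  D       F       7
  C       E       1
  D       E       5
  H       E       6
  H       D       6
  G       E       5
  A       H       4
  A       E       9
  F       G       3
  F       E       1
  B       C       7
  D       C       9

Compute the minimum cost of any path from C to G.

4

Enumerating some paths:
C–E–F–G: 1+1+3 = 5
C–E–G: 1+5 = 6
C–F–G: 1+3 = 4
Cheapest is C–F–G at 4.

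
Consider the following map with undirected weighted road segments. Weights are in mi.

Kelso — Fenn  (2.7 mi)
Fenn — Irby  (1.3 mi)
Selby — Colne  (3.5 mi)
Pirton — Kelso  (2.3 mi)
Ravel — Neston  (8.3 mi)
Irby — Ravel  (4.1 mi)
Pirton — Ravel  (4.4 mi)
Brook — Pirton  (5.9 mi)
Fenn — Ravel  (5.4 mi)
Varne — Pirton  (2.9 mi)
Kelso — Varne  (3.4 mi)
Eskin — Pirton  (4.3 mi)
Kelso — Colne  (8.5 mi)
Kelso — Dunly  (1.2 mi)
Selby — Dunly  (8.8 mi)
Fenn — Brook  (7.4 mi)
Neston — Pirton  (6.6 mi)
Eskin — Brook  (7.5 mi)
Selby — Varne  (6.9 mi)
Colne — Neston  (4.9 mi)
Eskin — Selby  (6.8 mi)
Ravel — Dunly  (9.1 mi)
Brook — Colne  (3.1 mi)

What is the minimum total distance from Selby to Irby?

14 mi

Shortest distances from Selby:
Selby: 0
Colne: 3.5  (via Selby)
Brook: 6.6  (via Colne)
Eskin: 6.8  (via Selby)
Varne: 6.9  (via Selby)
Neston: 8.4  (via Colne)
Dunly: 8.8  (via Selby)
Pirton: 9.8  (via Varne)
Kelso: 10  (via Dunly)
Fenn: 12.7  (via Kelso)
Irby: 14  (via Fenn)
Shortest route: Selby → Dunly → Kelso → Fenn → Irby = 14 mi.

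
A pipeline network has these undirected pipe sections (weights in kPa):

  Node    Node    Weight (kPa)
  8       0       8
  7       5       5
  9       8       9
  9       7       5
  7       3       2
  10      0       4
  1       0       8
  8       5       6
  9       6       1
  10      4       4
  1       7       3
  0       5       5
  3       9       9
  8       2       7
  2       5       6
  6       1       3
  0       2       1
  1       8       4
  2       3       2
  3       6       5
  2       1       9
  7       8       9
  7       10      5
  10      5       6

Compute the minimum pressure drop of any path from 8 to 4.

Settle nodes by increasing distance from 8:
8: 0
1: 4  (via 8)
5: 6  (via 8)
2: 7  (via 8)
6: 7  (via 1)
7: 7  (via 1)
0: 8  (via 8)
9: 8  (via 6)
3: 9  (via 2)
10: 12  (via 5)
4: 16  (via 10)
Shortest route: 8 → 5 → 10 → 4 = 16 kPa.

16 kPa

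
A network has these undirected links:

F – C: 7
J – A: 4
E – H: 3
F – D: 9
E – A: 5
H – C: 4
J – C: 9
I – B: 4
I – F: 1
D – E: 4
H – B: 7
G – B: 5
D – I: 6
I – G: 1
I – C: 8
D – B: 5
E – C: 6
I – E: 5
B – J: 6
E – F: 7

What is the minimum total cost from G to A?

Candidate routes:
G → I → F → E → A: 1+1+7+5 = 14
G → I → E → A: 1+5+5 = 11
G → I → B → J → A: 1+4+6+4 = 15
The minimum is 11 via G → I → E → A.

11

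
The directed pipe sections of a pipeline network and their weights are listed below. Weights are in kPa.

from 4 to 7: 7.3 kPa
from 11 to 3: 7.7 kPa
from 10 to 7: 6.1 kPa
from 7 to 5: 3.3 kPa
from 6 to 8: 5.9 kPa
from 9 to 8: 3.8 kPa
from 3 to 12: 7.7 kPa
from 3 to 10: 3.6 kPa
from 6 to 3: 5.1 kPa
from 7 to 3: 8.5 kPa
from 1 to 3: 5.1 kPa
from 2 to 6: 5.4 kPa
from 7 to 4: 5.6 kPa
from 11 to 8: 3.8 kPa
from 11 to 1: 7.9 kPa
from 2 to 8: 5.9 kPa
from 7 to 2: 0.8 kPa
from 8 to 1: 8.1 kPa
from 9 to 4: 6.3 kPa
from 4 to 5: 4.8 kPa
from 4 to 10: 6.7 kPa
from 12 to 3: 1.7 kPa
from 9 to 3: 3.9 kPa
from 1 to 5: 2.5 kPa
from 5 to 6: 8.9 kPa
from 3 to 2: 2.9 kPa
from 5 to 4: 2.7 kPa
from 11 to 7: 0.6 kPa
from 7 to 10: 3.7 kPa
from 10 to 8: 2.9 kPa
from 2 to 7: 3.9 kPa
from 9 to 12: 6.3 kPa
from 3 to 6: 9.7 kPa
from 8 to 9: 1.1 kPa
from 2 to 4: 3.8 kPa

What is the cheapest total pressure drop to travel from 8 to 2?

7.9 kPa

Candidate routes:
8–9–4–7–2: 1.1+6.3+7.3+0.8 = 15.5
8–9–3–2: 1.1+3.9+2.9 = 7.9
8–9–3–10–7–2: 1.1+3.9+3.6+6.1+0.8 = 15.5
8–9–12–3–2: 1.1+6.3+1.7+2.9 = 12
Cheapest is 8–9–3–2 at 7.9 kPa.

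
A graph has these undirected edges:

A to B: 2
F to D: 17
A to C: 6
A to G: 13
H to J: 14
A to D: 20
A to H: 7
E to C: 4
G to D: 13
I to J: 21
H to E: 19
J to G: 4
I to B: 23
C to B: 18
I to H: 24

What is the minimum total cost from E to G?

23

Compare a few routes:
E–C–A–G: 4+6+13 = 23
E–C–A–H–J–G: 4+6+7+14+4 = 35
The minimum is 23 via E–C–A–G.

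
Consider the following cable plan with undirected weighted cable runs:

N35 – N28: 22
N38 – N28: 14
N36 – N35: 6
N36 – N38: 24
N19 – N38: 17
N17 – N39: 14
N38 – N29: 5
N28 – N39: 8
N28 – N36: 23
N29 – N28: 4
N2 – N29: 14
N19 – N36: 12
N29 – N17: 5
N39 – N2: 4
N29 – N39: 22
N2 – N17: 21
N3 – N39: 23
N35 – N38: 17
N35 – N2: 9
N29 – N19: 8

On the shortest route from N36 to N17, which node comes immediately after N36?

Enumerating some paths:
N36 - N35 - N38 - N29 - N17: 6+17+5+5 = 33
N36 - N19 - N29 - N17: 12+8+5 = 25
N36 - N35 - N2 - N39 - N17: 6+9+4+14 = 33
N36 - N28 - N29 - N17: 23+4+5 = 32
The minimum is 25 via N36 - N19 - N29 - N17.
So from N36 the first move is to N19.

N19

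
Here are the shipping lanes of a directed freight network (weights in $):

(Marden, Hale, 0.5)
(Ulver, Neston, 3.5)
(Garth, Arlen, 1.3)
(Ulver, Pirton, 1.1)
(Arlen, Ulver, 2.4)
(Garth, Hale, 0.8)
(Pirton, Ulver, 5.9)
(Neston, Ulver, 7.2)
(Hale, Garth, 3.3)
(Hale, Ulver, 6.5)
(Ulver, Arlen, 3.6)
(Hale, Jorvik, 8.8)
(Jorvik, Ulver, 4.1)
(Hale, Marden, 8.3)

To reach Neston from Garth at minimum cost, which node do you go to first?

Compare a few routes:
Garth–Hale–Ulver–Neston: 0.8+6.5+3.5 = 10.8
Garth–Arlen–Ulver–Neston: 1.3+2.4+3.5 = 7.2
Cheapest is Garth–Arlen–Ulver–Neston at $7.2.
So from Garth the first move is to Arlen.

Arlen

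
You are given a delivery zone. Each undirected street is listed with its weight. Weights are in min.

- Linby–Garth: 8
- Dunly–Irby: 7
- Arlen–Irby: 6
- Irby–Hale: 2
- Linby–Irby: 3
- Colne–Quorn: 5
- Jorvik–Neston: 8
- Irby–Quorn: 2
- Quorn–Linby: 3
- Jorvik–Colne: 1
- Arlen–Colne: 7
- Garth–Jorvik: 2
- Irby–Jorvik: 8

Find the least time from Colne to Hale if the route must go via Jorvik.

Best Colne to Jorvik: Colne–Jorvik costing 1
Best Jorvik to Hale: Jorvik–Irby–Hale costing 10
Total via Jorvik: 1 + 10 = 11 min.

11 min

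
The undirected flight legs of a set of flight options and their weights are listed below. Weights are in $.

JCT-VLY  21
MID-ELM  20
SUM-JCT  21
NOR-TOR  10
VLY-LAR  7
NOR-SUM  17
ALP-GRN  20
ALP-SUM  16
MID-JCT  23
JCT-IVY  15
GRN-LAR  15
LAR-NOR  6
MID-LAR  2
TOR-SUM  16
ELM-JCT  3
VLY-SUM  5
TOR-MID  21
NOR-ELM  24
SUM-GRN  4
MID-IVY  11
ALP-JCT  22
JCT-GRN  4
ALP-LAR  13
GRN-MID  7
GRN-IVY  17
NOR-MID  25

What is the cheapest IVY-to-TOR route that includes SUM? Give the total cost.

Shortest IVY→SUM: IVY–GRN–SUM = 21
Best SUM to TOR: SUM–TOR costing 16
Total via SUM: 21 + 16 = $37.

$37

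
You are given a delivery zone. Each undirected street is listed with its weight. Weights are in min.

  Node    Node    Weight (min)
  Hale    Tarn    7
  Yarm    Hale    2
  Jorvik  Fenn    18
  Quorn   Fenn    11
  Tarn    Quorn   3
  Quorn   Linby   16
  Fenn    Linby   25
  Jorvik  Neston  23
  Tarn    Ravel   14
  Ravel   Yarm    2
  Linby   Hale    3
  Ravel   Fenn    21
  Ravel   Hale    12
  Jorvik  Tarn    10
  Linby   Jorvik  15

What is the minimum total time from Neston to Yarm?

Compare a few routes:
Neston–Jorvik–Tarn–Hale–Yarm: 23+10+7+2 = 42
Neston–Jorvik–Linby–Hale–Yarm: 23+15+3+2 = 43
Neston–Jorvik–Tarn–Ravel–Yarm: 23+10+14+2 = 49
Cheapest is Neston–Jorvik–Tarn–Hale–Yarm at 42 min.

42 min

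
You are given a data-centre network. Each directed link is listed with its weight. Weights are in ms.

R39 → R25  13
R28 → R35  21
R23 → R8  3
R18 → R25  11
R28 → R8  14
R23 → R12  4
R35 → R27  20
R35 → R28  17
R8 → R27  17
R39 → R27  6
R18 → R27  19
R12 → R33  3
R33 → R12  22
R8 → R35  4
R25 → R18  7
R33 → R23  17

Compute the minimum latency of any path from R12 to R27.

40 ms

Shortest distances from R12:
R12: 0
R33: 3  (via R12)
R23: 20  (via R33)
R8: 23  (via R23)
R35: 27  (via R8)
R27: 40  (via R8)
Shortest route: R12 → R33 → R23 → R8 → R27 = 40 ms.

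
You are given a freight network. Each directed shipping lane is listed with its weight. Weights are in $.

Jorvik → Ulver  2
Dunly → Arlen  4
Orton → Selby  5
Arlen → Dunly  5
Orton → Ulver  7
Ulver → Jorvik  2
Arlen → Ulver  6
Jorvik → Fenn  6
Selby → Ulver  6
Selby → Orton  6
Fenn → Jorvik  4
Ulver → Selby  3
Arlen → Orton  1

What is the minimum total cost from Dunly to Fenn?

Running Dijkstra from Dunly:
Dunly: 0
Arlen: 4  (via Dunly)
Orton: 5  (via Arlen)
Selby: 10  (via Orton)
Ulver: 10  (via Arlen)
Jorvik: 12  (via Ulver)
Fenn: 18  (via Jorvik)
Shortest route: Dunly → Arlen → Ulver → Jorvik → Fenn = $18.

$18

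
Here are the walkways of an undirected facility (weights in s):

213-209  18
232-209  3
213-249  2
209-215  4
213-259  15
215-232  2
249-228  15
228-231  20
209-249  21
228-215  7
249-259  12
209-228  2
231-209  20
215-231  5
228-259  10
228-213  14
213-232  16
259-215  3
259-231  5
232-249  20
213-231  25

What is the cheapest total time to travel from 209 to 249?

Shortest distances from 209:
209: 0
228: 2  (via 209)
232: 3  (via 209)
215: 4  (via 209)
259: 7  (via 215)
231: 9  (via 215)
213: 16  (via 228)
249: 17  (via 228)
Shortest route: 209–228–249 = 17 s.

17 s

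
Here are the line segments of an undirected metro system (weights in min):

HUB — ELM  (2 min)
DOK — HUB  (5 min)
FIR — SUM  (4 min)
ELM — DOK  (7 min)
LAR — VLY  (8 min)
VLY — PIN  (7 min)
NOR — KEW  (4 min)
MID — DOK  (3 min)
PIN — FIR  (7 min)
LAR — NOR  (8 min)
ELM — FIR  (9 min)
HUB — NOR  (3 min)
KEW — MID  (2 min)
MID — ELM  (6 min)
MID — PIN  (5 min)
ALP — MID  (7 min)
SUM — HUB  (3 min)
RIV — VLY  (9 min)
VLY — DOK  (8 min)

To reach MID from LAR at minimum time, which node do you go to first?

NOR

Candidate routes:
LAR - NOR - KEW - MID: 8+4+2 = 14
LAR - VLY - DOK - MID: 8+8+3 = 19
Cheapest is LAR - NOR - KEW - MID at 14 min.
So from LAR the first move is to NOR.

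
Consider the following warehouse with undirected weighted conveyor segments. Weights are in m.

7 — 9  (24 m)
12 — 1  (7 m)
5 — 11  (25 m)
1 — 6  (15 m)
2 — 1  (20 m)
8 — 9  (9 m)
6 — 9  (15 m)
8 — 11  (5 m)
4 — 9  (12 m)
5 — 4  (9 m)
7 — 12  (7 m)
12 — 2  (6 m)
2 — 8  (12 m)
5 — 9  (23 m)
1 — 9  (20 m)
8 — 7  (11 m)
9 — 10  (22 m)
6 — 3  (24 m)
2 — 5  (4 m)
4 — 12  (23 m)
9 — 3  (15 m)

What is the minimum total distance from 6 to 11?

Settle nodes by increasing distance from 6:
6: 0
1: 15  (via 6)
9: 15  (via 6)
12: 22  (via 1)
3: 24  (via 6)
8: 24  (via 9)
4: 27  (via 9)
2: 28  (via 12)
7: 29  (via 12)
11: 29  (via 8)
Shortest route: 6–9–8–11 = 29 m.

29 m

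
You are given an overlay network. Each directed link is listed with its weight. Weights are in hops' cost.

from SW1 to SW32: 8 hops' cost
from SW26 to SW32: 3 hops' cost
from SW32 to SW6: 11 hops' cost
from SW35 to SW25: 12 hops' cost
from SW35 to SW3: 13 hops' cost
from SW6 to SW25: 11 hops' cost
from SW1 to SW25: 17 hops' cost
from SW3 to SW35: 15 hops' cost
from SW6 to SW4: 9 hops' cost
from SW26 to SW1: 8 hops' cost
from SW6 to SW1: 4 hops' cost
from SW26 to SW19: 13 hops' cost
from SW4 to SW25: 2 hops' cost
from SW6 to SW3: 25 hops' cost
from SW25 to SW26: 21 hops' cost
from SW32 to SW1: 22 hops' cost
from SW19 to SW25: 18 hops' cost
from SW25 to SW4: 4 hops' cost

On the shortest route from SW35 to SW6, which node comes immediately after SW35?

Compare a few routes:
SW35–SW25–SW26–SW32–SW6: 12+21+3+11 = 47
SW35–SW25–SW26–SW1–SW32–SW6: 12+21+8+8+11 = 60
The minimum is 47 hops' cost via SW35–SW25–SW26–SW32–SW6.
So from SW35 the first move is to SW25.

SW25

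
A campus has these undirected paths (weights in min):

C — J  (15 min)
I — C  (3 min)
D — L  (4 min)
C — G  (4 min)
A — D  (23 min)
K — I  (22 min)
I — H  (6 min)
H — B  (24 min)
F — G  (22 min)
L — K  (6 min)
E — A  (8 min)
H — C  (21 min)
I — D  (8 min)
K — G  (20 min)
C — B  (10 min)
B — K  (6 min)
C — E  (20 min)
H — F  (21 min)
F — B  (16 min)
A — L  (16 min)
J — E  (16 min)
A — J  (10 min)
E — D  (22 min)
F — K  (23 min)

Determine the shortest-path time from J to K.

31 min

Shortest distances from J:
J: 0
A: 10  (via J)
C: 15  (via J)
E: 16  (via J)
I: 18  (via C)
G: 19  (via C)
H: 24  (via I)
B: 25  (via C)
D: 26  (via I)
L: 26  (via A)
K: 31  (via B)
Shortest route: J → C → B → K = 31 min.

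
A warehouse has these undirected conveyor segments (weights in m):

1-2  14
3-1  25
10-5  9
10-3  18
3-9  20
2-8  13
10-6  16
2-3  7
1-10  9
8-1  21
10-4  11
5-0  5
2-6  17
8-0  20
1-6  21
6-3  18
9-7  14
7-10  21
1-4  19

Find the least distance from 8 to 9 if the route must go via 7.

65 m

Best 8 to 7: 8 → 1 → 10 → 7 costing 51
Shortest 7→9: 7 → 9 = 14
Total via 7: 51 + 14 = 65 m.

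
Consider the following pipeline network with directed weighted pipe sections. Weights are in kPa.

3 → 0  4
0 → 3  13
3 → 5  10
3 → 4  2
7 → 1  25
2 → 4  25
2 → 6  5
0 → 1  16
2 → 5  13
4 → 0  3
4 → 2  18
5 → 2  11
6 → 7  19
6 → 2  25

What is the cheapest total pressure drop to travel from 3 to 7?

Shortest distances from 3:
3: 0
4: 2  (via 3)
0: 4  (via 3)
5: 10  (via 3)
1: 20  (via 0)
2: 20  (via 4)
6: 25  (via 2)
7: 44  (via 6)
Shortest route: 3–4–2–6–7 = 44 kPa.

44 kPa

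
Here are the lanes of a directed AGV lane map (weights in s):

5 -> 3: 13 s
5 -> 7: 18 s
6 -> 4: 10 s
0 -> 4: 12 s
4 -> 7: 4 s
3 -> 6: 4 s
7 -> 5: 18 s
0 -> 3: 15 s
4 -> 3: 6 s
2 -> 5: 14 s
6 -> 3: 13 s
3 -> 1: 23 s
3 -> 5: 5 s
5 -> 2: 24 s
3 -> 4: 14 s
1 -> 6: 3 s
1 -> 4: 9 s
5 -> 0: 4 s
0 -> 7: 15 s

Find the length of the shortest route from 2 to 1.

50 s

Compare a few routes:
2 → 5 → 3 → 1: 14+13+23 = 50
2 → 5 → 0 → 4 → 3 → 1: 14+4+12+6+23 = 59
2 → 5 → 0 → 3 → 1: 14+4+15+23 = 56
Cheapest is 2 → 5 → 3 → 1 at 50 s.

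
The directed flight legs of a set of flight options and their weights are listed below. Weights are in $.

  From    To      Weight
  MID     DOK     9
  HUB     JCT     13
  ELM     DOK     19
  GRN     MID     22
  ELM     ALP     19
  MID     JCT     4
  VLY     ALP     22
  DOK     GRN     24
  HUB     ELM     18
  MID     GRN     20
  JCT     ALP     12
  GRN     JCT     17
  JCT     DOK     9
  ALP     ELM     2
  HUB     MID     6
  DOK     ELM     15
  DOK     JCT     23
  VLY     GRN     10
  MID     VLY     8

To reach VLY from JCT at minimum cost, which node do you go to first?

Enumerating some paths:
JCT - DOK - GRN - MID - VLY: 9+24+22+8 = 63
JCT - ALP - ELM - DOK - GRN - MID - VLY: 12+2+19+24+22+8 = 87
Cheapest is JCT - DOK - GRN - MID - VLY at $63.
So from JCT the first move is to DOK.

DOK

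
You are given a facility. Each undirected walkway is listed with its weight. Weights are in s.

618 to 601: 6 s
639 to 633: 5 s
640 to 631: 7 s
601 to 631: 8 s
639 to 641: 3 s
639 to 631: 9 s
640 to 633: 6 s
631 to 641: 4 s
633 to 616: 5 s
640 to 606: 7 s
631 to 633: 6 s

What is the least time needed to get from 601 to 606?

22 s

Running Dijkstra from 601:
601: 0
618: 6  (via 601)
631: 8  (via 601)
641: 12  (via 631)
633: 14  (via 631)
640: 15  (via 631)
639: 15  (via 641)
616: 19  (via 633)
606: 22  (via 640)
Shortest route: 601–631–640–606 = 22 s.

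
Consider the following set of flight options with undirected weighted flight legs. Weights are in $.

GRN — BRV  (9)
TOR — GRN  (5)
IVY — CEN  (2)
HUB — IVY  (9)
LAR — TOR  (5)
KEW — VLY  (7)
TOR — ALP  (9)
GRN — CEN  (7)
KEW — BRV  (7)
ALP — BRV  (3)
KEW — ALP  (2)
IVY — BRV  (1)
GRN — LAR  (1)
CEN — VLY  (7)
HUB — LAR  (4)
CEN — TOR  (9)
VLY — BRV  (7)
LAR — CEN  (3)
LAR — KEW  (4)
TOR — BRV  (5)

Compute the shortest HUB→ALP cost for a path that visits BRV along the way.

$13

Best HUB to BRV: HUB → IVY → BRV costing 10
Shortest BRV→ALP: BRV → ALP = 3
Total via BRV: 10 + 3 = $13.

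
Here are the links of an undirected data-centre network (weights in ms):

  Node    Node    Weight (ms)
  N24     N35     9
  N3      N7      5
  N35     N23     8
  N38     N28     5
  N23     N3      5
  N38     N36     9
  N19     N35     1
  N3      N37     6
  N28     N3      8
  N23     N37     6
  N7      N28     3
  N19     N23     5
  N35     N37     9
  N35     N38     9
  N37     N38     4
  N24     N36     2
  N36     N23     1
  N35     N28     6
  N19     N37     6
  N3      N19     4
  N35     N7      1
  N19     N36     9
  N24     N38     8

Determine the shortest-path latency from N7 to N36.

Running Dijkstra from N7:
N7: 0
N35: 1  (via N7)
N19: 2  (via N35)
N28: 3  (via N7)
N3: 5  (via N7)
N23: 7  (via N19)
N36: 8  (via N23)
Shortest route: N7–N35–N19–N23–N36 = 8 ms.

8 ms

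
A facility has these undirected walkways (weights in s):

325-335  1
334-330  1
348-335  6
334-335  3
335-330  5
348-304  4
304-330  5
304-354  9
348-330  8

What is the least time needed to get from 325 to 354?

Settle nodes by increasing distance from 325:
325: 0
335: 1  (via 325)
334: 4  (via 335)
330: 5  (via 334)
348: 7  (via 335)
304: 10  (via 330)
354: 19  (via 304)
Shortest route: 325 → 335 → 334 → 330 → 304 → 354 = 19 s.

19 s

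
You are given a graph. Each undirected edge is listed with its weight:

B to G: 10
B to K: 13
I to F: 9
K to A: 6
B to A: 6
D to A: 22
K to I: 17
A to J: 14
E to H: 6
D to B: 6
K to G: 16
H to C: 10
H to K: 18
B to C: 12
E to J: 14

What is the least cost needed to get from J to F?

46

Candidate routes:
J - A - B - K - I - F: 14+6+13+17+9 = 59
J - E - H - K - I - F: 14+6+18+17+9 = 64
J - A - B - G - K - I - F: 14+6+10+16+17+9 = 72
J - A - K - I - F: 14+6+17+9 = 46
The minimum is 46 via J - A - K - I - F.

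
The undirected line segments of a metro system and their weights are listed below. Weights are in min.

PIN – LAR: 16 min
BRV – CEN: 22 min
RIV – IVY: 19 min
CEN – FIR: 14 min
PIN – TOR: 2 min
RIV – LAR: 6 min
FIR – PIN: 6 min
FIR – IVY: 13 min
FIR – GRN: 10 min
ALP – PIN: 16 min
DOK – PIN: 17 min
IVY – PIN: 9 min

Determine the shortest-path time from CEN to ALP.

Enumerating some paths:
CEN - FIR - IVY - PIN - ALP: 14+13+9+16 = 52
CEN - FIR - PIN - ALP: 14+6+16 = 36
The minimum is 36 min via CEN - FIR - PIN - ALP.

36 min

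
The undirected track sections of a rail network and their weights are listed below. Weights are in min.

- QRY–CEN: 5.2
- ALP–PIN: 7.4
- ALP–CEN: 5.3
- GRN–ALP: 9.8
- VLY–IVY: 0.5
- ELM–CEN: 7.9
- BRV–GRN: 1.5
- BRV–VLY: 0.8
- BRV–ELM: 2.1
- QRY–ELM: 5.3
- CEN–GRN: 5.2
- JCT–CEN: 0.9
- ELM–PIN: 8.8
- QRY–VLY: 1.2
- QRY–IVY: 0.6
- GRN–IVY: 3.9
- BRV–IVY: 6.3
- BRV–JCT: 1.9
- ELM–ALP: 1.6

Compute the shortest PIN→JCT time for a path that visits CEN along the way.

13.6 min

Shortest PIN→CEN: PIN–ALP–CEN = 12.7
Best CEN to JCT: CEN–JCT costing 0.9
Total via CEN: 12.7 + 0.9 = 13.6 min.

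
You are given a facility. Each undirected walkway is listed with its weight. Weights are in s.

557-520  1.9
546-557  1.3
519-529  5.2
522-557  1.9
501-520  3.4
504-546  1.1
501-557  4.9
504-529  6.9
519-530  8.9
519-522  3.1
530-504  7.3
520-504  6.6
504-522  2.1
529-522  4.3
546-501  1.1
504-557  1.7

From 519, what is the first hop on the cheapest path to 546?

Candidate routes:
519 → 522 → 557 → 504 → 546: 3.1+1.9+1.7+1.1 = 7.8
519 → 522 → 557 → 546: 3.1+1.9+1.3 = 6.3
519 → 522 → 504 → 557 → 546: 3.1+2.1+1.7+1.3 = 8.2
Cheapest is 519 → 522 → 557 → 546 at 6.3 s.
So from 519 the first move is to 522.

522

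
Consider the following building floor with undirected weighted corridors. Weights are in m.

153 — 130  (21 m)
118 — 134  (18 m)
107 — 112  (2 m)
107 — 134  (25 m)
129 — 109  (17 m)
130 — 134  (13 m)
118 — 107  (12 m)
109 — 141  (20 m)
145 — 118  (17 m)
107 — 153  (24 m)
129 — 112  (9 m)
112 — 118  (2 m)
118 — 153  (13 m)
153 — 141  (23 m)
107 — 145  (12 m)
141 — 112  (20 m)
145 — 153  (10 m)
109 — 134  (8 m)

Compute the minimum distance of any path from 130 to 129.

38 m

Shortest distances from 130:
130: 0
134: 13  (via 130)
109: 21  (via 134)
153: 21  (via 130)
118: 31  (via 134)
145: 31  (via 153)
112: 33  (via 118)
107: 35  (via 112)
129: 38  (via 109)
Shortest route: 130–134–109–129 = 38 m.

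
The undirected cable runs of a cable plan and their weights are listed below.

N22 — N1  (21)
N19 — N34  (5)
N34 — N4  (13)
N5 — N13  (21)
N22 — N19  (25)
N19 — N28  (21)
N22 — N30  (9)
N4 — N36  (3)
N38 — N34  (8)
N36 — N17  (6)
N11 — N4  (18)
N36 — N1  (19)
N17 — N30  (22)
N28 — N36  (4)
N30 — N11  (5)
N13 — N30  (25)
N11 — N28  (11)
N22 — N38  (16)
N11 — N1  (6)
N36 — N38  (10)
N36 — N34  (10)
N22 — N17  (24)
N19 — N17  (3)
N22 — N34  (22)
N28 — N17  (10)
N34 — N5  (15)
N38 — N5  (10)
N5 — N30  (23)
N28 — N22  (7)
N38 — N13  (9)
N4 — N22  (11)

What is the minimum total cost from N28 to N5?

Running Dijkstra from N28:
N28: 0
N36: 4  (via N28)
N4: 7  (via N36)
N22: 7  (via N28)
N17: 10  (via N28)
N11: 11  (via N28)
N19: 13  (via N17)
N38: 14  (via N36)
N34: 14  (via N36)
N30: 16  (via N22)
N1: 17  (via N11)
N13: 23  (via N38)
N5: 24  (via N38)
Shortest route: N28 → N36 → N38 → N5 = 24.

24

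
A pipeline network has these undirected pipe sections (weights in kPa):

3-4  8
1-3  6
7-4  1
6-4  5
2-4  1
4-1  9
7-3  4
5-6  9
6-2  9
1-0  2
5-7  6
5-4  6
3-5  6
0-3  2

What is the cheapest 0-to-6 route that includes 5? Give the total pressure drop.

17 kPa

Shortest 0→5: 0 → 3 → 5 = 8
Shortest 5→6: 5 → 6 = 9
Total via 5: 8 + 9 = 17 kPa.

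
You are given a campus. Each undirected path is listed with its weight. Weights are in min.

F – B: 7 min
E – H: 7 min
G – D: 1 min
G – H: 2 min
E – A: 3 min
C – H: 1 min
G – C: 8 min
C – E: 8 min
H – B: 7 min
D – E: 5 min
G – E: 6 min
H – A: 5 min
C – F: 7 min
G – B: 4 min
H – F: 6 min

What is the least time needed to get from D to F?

Settle nodes by increasing distance from D:
D: 0
G: 1  (via D)
H: 3  (via G)
C: 4  (via H)
B: 5  (via G)
E: 5  (via D)
A: 8  (via H)
F: 9  (via H)
Shortest route: D → G → H → F = 9 min.

9 min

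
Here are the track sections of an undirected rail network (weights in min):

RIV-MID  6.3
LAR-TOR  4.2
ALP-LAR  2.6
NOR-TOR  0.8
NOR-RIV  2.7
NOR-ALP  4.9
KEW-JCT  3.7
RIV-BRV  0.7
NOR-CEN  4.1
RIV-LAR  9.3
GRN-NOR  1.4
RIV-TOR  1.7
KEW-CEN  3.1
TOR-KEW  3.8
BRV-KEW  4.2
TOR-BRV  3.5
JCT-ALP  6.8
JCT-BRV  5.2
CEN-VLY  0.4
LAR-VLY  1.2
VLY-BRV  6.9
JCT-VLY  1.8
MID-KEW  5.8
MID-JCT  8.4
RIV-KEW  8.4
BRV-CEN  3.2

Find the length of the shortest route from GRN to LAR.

Settle nodes by increasing distance from GRN:
GRN: 0
NOR: 1.4  (via GRN)
TOR: 2.2  (via NOR)
RIV: 3.9  (via TOR)
BRV: 4.6  (via RIV)
CEN: 5.5  (via NOR)
VLY: 5.9  (via CEN)
KEW: 6  (via TOR)
ALP: 6.3  (via NOR)
LAR: 6.4  (via TOR)
Shortest route: GRN → NOR → TOR → LAR = 6.4 min.

6.4 min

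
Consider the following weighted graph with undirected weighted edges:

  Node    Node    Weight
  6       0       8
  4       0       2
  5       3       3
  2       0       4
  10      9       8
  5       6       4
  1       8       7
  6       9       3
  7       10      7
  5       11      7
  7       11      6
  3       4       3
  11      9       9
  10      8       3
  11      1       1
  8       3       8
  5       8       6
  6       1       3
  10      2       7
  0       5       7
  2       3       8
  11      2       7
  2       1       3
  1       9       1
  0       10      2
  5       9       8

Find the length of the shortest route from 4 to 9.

Shortest distances from 4:
4: 0
0: 2  (via 4)
3: 3  (via 4)
10: 4  (via 0)
2: 6  (via 0)
5: 6  (via 3)
8: 7  (via 10)
1: 9  (via 2)
6: 10  (via 0)
9: 10  (via 1)
Shortest route: 4–0–2–1–9 = 10.

10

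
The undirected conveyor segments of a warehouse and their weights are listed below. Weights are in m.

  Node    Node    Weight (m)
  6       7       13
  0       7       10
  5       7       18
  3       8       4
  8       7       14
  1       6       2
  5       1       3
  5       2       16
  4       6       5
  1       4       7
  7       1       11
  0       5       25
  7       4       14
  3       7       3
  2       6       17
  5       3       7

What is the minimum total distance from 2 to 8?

27 m

Settle nodes by increasing distance from 2:
2: 0
5: 16  (via 2)
6: 17  (via 2)
1: 19  (via 5)
4: 22  (via 6)
3: 23  (via 5)
7: 26  (via 3)
8: 27  (via 3)
Shortest route: 2 → 5 → 3 → 8 = 27 m.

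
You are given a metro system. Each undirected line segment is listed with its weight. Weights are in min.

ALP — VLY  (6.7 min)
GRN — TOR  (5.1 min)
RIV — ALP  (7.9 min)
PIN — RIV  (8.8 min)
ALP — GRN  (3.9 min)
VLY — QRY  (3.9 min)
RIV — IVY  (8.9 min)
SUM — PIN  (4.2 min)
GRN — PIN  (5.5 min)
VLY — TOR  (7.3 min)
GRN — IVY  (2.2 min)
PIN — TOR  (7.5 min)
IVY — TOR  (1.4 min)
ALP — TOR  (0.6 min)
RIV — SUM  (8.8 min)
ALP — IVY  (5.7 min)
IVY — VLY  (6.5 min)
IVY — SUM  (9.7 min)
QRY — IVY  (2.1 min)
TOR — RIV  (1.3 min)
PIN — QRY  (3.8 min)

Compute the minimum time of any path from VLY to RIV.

Running Dijkstra from VLY:
VLY: 0
QRY: 3.9  (via VLY)
IVY: 6  (via QRY)
ALP: 6.7  (via VLY)
TOR: 7.3  (via VLY)
PIN: 7.7  (via QRY)
GRN: 8.2  (via IVY)
RIV: 8.6  (via TOR)
Shortest route: VLY → TOR → RIV = 8.6 min.

8.6 min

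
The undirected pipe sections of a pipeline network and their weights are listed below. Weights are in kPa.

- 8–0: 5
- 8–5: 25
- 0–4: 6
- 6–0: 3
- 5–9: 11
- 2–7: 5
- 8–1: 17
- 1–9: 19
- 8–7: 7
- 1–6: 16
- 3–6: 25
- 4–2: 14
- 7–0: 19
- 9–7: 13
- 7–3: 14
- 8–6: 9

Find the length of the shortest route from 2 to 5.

Candidate routes:
2 → 7 → 8 → 5: 5+7+25 = 37
2 → 4 → 0 → 8 → 5: 14+6+5+25 = 50
2 → 7 → 9 → 5: 5+13+11 = 29
Cheapest is 2 → 7 → 9 → 5 at 29 kPa.

29 kPa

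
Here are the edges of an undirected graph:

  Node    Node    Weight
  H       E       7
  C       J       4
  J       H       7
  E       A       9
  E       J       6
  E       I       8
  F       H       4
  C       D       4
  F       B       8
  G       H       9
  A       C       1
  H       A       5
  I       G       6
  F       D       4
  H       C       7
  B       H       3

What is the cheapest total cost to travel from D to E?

14

Shortest distances from D:
D: 0
C: 4  (via D)
F: 4  (via D)
A: 5  (via C)
H: 8  (via F)
J: 8  (via C)
B: 11  (via H)
E: 14  (via A)
Shortest route: D–C–A–E = 14.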